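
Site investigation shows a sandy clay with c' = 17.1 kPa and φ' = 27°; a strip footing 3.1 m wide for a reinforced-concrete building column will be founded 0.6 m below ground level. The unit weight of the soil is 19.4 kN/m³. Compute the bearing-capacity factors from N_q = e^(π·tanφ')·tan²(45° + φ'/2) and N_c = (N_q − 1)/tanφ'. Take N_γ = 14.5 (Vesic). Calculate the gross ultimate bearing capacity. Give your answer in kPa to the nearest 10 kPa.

q_ult ≈ 1000 kPa

tan27° = 0.5095, so N_q = e^(π×0.5095)·tan²(58.5°) = 4.957 × 2.663 = 13.2.
N_c = (13.2 − 1)/tan27° = 23.94.
Effective surcharge at the founding depth q = γ·D_f = 19.4 × 0.6 = 11.64 kPa.
q_ult = c·N_c + q·N_q + 0.5·γ·B·N_γ
     = 17.1 × 23.942 + 11.64 × 13.199 + 0.5 × 19.4 × 3.1 × 14.5
     = 409.41 + 153.64 + 436.01 = 999.06 kPa.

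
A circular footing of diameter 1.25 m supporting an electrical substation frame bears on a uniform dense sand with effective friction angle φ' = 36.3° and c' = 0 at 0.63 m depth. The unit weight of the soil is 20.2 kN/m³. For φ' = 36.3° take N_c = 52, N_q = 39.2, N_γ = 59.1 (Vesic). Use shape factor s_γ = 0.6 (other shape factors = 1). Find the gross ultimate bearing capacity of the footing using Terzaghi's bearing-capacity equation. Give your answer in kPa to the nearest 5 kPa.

q = γ·D_f = 20.2 × 0.63 = 12.726 kPa.
q·N_q = 12.726 × 39.2 = 498.86 kPa
0.5·γ·B·N_γ·s_γ = 0.5 × 20.2 × 1.25 × 59.1 × 0.6 = 447.68 kPa
q_ult = 498.86 + 447.68 = 946.54 kPa.

q_ult ≈ 945 kPa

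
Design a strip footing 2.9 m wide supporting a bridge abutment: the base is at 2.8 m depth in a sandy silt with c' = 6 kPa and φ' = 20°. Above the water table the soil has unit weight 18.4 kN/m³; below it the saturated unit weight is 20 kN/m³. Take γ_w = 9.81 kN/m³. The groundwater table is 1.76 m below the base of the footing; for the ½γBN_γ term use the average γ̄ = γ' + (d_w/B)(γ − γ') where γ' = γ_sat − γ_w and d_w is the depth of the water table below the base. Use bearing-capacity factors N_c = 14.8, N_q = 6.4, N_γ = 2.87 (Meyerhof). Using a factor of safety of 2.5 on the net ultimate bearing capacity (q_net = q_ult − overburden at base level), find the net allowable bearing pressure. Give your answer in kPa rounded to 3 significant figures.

q_all(net) ≈ 172 kPa

Overburden at base level: q = 18.4 × 2.8 = 51.52 kPa.
The water table is 1.76 m below the base (< B = 2.9 m), so the ½γBN_γ term uses γ̄ = γ' + (d_w/B)(γ − γ') = 10.19 + (1.76/2.9)(18.4 − 10.19) = 15.173 kN/m³.
Cohesion term c·N_c = 6 × 14.8 = 88.8 kPa; surcharge term q·N_q = 51.52 × 6.4 = 329.73 kPa; self-weight term 0.5·γ·B·N_γ = 0.5 × 15.173 × 2.9 × 2.87 = 63.141 kPa.
q_ult = 88.8 + 329.73 + 63.141 = 481.67 kPa.
q_net = 481.67 − 51.52 = 430.15 kPa.
q_all(net) = 430.15 / 2.5 = 172.06 kPa.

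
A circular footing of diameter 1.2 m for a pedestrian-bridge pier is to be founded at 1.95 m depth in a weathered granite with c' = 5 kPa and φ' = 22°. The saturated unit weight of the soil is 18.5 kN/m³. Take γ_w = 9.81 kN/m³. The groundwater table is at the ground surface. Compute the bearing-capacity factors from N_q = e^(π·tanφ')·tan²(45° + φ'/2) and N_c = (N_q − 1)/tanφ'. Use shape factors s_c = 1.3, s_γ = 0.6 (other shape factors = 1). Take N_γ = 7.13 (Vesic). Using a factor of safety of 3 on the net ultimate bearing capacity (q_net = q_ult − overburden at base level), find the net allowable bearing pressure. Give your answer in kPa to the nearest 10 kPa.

q_all(net) ≈ 80 kPa

N_q = e^(π·tan22°)·tan²(56°) = 7.82; N_c = (N_q − 1)/tanφ' = 16.88.
γ' = 18.5 − 9.81 = 8.69 kN/m³ (submerged throughout). q = 8.69 × 1.95 = 16.945 kPa; the same γ' applies in the ½γBN_γ term.
c·N_c·s_c = 5 × 16.883 × 1.3 = 109.74 kPa
q·N_q = 16.945 × 7.8211 = 132.53 kPa
0.5·γ·B·N_γ·s_γ = 0.5 × 8.69 × 1.2 × 7.13 × 0.6 = 22.305 kPa
q_ult = 109.74 + 132.53 + 22.305 = 264.58 kPa.
q_net = 264.58 − 16.945 = 247.63 kPa.
q_all(net) = 247.63 / 3 = 82.544 kPa.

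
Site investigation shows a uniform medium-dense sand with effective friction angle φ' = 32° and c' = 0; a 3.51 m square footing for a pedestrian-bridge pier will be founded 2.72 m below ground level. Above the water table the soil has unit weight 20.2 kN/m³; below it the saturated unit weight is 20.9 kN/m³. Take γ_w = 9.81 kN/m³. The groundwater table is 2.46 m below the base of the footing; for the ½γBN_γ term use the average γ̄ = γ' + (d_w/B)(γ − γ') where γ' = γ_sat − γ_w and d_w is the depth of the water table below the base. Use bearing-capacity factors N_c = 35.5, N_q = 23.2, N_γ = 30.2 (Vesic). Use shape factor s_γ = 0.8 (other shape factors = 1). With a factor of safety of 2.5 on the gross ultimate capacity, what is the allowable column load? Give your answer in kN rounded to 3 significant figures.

P_all ≈ 9930 kN

Overburden at base level: q = 20.2 × 2.72 = 54.944 kPa.
The water table is 2.46 m below the base (< B = 3.51 m), so the ½γBN_γ term uses γ̄ = γ' + (d_w/B)(γ − γ') = 11.09 + (2.46/3.51)(20.2 − 11.09) = 17.475 kN/m³.
Surcharge term q·N_q = 54.944 × 23.2 = 1274.7 kPa; self-weight term 0.5·γ·B·N_γ·s_γ = 0.5 × 17.475 × 3.51 × 30.2 × 0.8 = 740.94 kPa.
q_ult = 1274.7 + 740.94 = 2015.6 kPa.
Gross allowable pressure q_all = 2015.6 / 2.5 = 806.26 kPa.
Footing area = 12.3201 m², so allowable column load = 806.26 × 12.3201 = 9933.2 kN.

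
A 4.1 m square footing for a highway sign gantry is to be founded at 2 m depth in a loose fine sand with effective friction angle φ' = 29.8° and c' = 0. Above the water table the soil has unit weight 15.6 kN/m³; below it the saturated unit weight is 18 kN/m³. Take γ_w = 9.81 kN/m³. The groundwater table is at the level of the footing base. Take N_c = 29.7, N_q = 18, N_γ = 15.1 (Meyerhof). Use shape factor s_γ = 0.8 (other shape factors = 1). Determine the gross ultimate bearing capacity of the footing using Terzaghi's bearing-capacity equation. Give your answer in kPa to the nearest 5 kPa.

q_ult ≈ 765 kPa

Overburden at base level: q = 15.6 × 2 = 31.2 kPa.
Below the base the soil is submerged, so the ½γBN_γ term uses γ' = 18 − 9.81 = 8.19 kN/m³.
Surcharge term q·N_q = 31.2 × 18 = 561.6 kPa; self-weight term 0.5·γ·B·N_γ·s_γ = 0.5 × 8.19 × 4.1 × 15.1 × 0.8 = 202.82 kPa.
q_ult = 561.6 + 202.82 = 764.42 kPa.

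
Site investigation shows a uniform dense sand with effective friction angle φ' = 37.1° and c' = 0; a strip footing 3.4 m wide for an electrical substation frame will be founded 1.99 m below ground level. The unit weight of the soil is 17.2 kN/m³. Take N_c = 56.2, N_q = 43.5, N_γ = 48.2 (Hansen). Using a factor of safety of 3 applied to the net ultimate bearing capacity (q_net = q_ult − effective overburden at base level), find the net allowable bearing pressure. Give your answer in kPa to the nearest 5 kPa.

q = γ·D_f = 17.2 × 1.99 = 34.228 kPa.
q·N_q = 34.228 × 43.5 = 1488.9 kPa
0.5·γ·B·N_γ = 0.5 × 17.2 × 3.4 × 48.2 = 1409.4 kPa
q_ult = 1488.9 + 1409.4 = 2898.3 kPa.
Net ultimate: q_net = 2898.3 − 34.228 = 2864.1 kPa.
q_all(net) = 2864.1 / 3 = 954.69 kPa.

q_all(net) ≈ 955 kPa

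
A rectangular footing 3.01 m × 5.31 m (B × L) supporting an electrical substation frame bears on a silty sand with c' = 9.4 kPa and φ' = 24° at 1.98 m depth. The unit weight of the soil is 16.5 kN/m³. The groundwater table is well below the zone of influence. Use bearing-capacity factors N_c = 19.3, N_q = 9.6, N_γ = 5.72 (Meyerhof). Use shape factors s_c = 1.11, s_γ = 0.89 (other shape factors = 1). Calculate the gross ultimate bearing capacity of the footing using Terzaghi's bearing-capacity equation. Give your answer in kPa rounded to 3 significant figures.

q_ult ≈ 641 kPa

q = γ·D_f = 16.5 × 1.98 = 32.67 kPa.
c·N_c·s_c = 9.4 × 19.3 × 1.11 = 201.38 kPa
q·N_q = 32.67 × 9.6 = 313.63 kPa
0.5·γ·B·N_γ·s_γ = 0.5 × 16.5 × 3.01 × 5.72 × 0.89 = 126.42 kPa
q_ult = 201.38 + 313.63 + 126.42 = 641.43 kPa.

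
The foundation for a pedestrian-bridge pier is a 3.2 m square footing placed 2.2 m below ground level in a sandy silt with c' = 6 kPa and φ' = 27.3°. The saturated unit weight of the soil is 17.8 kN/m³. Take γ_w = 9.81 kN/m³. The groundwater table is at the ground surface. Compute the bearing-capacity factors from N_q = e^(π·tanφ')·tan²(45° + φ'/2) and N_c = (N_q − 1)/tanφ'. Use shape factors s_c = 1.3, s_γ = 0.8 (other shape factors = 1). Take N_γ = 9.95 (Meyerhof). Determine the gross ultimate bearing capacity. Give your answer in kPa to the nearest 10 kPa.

tan27.3° = 0.5161, so N_q = e^(π×0.5161)·tan²(58.65°) = 5.061 × 2.694 = 13.64.
N_c = (13.64 − 1)/tan27.3° = 24.48.
With the water table at the surface the whole profile is submerged: γ' = 17.8 − 9.81 = 7.99 kN/m³, so q = γ'·D_f = 17.578 kPa; the same γ' applies in the ½γBN_γ term.
q_ult = c·N_c·s_c + q·N_q + 0.5·γ·B·N_γ·s_γ
     = 6 × 24.481 × 1.3 + 17.578 × 13.636 + 0.5 × 7.99 × 3.2 × 9.95 × 0.8
     = 190.95 + 239.69 + 101.76 = 532.4 kPa.

q_ult ≈ 530 kPa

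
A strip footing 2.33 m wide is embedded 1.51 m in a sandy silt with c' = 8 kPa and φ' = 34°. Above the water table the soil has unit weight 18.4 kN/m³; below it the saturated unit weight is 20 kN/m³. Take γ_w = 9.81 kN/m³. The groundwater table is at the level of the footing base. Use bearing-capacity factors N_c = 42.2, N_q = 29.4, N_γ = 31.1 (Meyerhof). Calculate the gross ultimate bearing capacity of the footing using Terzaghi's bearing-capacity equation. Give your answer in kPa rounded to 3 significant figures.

q_ult ≈ 1520 kPa

Effective surcharge at the founding depth q = γ·D_f = 18.4 × 1.51 = 27.784 kPa.
The water table coincides with the base, so in the self-weight term γ → γ' = 10.19 kN/m³.
q_ult = c·N_c + q·N_q + 0.5·γ·B·N_γ
     = 8 × 42.2 + 27.784 × 29.4 + 0.5 × 10.19 × 2.33 × 31.1
     = 337.6 + 816.85 + 369.2 = 1523.6 kPa.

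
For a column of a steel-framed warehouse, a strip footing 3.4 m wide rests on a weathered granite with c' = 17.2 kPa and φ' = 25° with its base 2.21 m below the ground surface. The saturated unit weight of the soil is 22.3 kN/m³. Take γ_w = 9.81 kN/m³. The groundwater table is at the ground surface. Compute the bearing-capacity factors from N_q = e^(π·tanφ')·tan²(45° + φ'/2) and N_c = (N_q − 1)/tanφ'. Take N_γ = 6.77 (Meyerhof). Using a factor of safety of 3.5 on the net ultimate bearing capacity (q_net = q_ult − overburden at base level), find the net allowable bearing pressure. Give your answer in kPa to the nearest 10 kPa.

N_q = e^(π·tan25°)·tan²(57.5°) = 10.66; N_c = (N_q − 1)/tanφ' = 20.72.
Water table at ground surface, so effective unit weight γ' = 22.3 − 9.81 = 12.49 kN/m³ is used throughout; overburden q = 12.49 × 2.21 = 27.603 kPa; the same γ' applies in the ½γBN_γ term.
Cohesion term c·N_c = 17.2 × 20.721 = 356.39 kPa; surcharge term q·N_q = 27.603 × 10.662 = 294.31 kPa; self-weight term 0.5·γ·B·N_γ = 0.5 × 12.49 × 3.4 × 6.77 = 143.75 kPa.
q_ult = 356.39 + 294.31 + 143.75 = 794.45 kPa.
q_net = 794.45 − 27.603 = 766.84 kPa.
q_all(net) = 766.84 / 3.5 = 219.1 kPa.

q_all(net) ≈ 220 kPa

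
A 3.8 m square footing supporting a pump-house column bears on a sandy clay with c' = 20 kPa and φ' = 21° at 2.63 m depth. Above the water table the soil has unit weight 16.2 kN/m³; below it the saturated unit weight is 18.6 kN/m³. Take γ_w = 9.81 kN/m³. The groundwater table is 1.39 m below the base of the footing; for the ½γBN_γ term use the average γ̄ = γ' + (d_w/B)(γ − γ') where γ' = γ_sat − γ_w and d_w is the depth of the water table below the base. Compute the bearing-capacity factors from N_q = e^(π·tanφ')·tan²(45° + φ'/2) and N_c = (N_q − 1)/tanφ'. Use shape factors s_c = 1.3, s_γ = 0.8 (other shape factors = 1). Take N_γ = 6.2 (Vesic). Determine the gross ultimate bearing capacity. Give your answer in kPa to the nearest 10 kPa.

q_ult ≈ 820 kPa

tan21° = 0.3839, so N_q = e^(π×0.3839)·tan²(55.5°) = 3.34 × 2.117 = 7.07.
N_c = (7.07 − 1)/tan21° = 15.81.
Overburden at base level: q = 16.2 × 2.63 = 42.606 kPa.
The water table is 1.39 m below the base (< B = 3.8 m), so the ½γBN_γ term uses γ̄ = γ' + (d_w/B)(γ − γ') = 8.79 + (1.39/3.8)(16.2 − 8.79) = 11.501 kN/m³.
Cohesion term c·N_c·s_c = 20 × 15.815 × 1.3 = 411.19 kPa; surcharge term q·N_q = 42.606 × 7.0708 = 301.26 kPa; self-weight term 0.5·γ·B·N_γ·s_γ = 0.5 × 11.501 × 3.8 × 6.2 × 0.8 = 108.38 kPa.
q_ult = 411.19 + 301.26 + 108.38 = 820.82 kPa.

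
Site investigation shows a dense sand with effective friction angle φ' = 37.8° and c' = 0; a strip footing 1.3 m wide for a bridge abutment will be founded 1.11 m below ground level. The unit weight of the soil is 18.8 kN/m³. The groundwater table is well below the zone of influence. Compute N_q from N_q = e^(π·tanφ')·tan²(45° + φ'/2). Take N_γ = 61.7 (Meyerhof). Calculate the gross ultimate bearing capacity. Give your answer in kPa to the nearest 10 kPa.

q_ult ≈ 1750 kPa

tan37.8° = 0.7757, so N_q = e^(π×0.7757)·tan²(63.9°) = 11.437 × 4.167 = 47.66.
Overburden at base level: q = 18.8 × 1.11 = 20.868 kPa.
Surcharge term q·N_q = 20.868 × 47.655 = 994.47 kPa; self-weight term 0.5·γ·B·N_γ = 0.5 × 18.8 × 1.3 × 61.7 = 753.97 kPa.
q_ult = 994.47 + 753.97 = 1748.4 kPa.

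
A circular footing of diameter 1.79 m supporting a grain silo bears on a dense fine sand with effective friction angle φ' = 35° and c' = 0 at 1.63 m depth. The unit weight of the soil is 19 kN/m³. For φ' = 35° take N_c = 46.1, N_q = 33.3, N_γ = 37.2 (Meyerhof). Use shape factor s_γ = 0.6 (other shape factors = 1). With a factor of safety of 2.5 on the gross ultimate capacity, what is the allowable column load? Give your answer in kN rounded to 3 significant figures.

P_all ≈ 1420 kN

q = γ·D_f = 19 × 1.63 = 30.97 kPa.
q·N_q = 30.97 × 33.3 = 1031.3 kPa
0.5·γ·B·N_γ·s_γ = 0.5 × 19 × 1.79 × 37.2 × 0.6 = 379.55 kPa
q_ult = 1031.3 + 379.55 = 1410.9 kPa.
Gross allowable pressure q_all = 1410.9 / 2.5 = 564.34 kPa.
Footing area = 2.5165 m², so allowable column load = 564.34 × 2.5165 = 1420.2 kN.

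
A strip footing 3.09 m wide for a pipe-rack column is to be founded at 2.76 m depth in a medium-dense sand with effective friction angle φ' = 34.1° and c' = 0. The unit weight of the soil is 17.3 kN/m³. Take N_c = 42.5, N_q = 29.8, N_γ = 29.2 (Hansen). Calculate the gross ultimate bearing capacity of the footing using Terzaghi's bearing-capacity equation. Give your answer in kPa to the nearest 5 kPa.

q_ult ≈ 2205 kPa

Overburden at base level: q = 17.3 × 2.76 = 47.748 kPa.
Surcharge term q·N_q = 47.748 × 29.8 = 1422.9 kPa; self-weight term 0.5·γ·B·N_γ = 0.5 × 17.3 × 3.09 × 29.2 = 780.47 kPa.
q_ult = 1422.9 + 780.47 = 2203.4 kPa.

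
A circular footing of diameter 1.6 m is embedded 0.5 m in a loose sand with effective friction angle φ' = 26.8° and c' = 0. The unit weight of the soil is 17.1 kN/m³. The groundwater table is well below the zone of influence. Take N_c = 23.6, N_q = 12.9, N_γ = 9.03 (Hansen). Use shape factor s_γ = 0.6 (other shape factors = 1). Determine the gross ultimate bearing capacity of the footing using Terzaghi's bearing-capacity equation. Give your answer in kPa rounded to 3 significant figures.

Overburden at base level: q = 17.1 × 0.5 = 8.55 kPa.
Surcharge term q·N_q = 8.55 × 12.9 = 110.3 kPa; self-weight term 0.5·γ·B·N_γ·s_γ = 0.5 × 17.1 × 1.6 × 9.03 × 0.6 = 74.118 kPa.
q_ult = 110.3 + 74.118 = 184.41 kPa.

q_ult ≈ 184 kPa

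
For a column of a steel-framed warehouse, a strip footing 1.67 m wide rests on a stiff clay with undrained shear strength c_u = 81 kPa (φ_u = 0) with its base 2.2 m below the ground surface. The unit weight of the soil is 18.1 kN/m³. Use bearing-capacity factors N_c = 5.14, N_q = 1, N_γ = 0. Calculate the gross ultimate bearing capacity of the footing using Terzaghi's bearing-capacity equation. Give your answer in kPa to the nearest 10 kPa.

q = γ·D_f = 18.1 × 2.2 = 39.82 kPa.
c·N_c = 81 × 5.14 = 416.34 kPa
q·N_q = 39.82 × 1 = 39.82 kPa
q_ult = 416.34 + 39.82 = 456.16 kPa.

q_ult ≈ 460 kPa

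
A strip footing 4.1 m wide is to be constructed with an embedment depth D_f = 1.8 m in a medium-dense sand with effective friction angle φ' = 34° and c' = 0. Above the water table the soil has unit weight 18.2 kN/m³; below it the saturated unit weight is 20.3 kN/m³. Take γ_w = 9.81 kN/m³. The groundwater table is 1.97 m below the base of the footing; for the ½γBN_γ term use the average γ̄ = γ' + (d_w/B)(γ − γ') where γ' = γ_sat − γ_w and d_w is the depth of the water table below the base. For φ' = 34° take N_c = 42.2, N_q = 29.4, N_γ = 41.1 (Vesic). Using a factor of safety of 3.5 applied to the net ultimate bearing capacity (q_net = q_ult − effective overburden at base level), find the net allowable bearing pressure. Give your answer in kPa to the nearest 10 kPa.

Overburden at base level: q = 18.2 × 1.8 = 32.76 kPa.
The water table is 1.97 m below the base (< B = 4.1 m), so the ½γBN_γ term uses γ̄ = γ' + (d_w/B)(γ − γ') = 10.49 + (1.97/4.1)(18.2 − 10.49) = 14.195 kN/m³.
Surcharge term q·N_q = 32.76 × 29.4 = 963.14 kPa; self-weight term 0.5·γ·B·N_γ = 0.5 × 14.195 × 4.1 × 41.1 = 1196 kPa.
q_ult = 963.14 + 1196 = 2159.1 kPa.
Net ultimate: q_net = 2159.1 − 32.76 = 2126.3 kPa.
q_all(net) = 2126.3 / 3.5 = 607.53 kPa.

q_all(net) ≈ 610 kPa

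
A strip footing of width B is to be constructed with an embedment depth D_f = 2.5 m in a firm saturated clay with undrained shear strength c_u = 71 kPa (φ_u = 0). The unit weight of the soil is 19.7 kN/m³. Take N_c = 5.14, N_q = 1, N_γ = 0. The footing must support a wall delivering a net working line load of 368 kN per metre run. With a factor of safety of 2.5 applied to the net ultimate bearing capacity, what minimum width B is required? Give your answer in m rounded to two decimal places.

B = 2.52 m

Effective surcharge at the founding depth q = γ·D_f = 19.7 × 2.5 = 49.25 kPa.
q_ult = c·N_c + q·N_q
     = 71 × 5.14 + 49.25 × 1
     = 364.94 + 49.25 = 414.19 kPa.
For φ = 0 the ½γBN_γ term vanishes, so q_ult is independent of B. q_net = 414.19 − 49.25 = 364.94 kPa; q_all(net) = 364.94/2.5 = 145.98 kPa.
Required width B = w / q_all(net) = 368 / 145.98 = 2.521 m.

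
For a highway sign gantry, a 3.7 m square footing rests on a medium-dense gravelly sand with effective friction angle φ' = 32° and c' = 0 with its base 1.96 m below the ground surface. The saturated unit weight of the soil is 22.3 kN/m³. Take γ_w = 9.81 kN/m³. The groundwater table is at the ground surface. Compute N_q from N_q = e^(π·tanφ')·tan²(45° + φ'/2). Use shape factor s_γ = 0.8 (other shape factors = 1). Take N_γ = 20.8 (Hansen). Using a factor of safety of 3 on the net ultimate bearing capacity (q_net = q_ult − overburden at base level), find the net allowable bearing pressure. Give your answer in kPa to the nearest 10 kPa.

N_q = e^(π·tan32°)·tan²(61°) = 23.18.
With the water table at the surface the whole profile is submerged: γ' = 22.3 − 9.81 = 12.49 kN/m³, so q = γ'·D_f = 24.48 kPa; the same γ' applies in the ½γBN_γ term.
q_ult = q·N_q + 0.5·γ·B·N_γ·s_γ
     = 24.48 × 23.177 + 0.5 × 12.49 × 3.7 × 20.8 × 0.8
     = 567.38 + 384.49 = 951.87 kPa.
q_net = 951.87 − 24.48 = 927.39 kPa.
q_all(net) = 927.39 / 3 = 309.13 kPa.

q_all(net) ≈ 310 kPa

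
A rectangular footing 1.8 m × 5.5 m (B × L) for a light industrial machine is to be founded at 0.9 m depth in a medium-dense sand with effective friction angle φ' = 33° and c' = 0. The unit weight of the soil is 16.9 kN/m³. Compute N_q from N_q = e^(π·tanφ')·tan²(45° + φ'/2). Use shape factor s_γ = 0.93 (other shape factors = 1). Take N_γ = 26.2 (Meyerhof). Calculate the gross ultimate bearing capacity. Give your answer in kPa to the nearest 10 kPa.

tan33° = 0.6494, so N_q = e^(π×0.6494)·tan²(61.5°) = 7.692 × 3.392 = 26.09.
Effective surcharge at the founding depth q = γ·D_f = 16.9 × 0.9 = 15.21 kPa.
q_ult = q·N_q + 0.5·γ·B·N_γ·s_γ
     = 15.21 × 26.092 + 0.5 × 16.9 × 1.8 × 26.2 × 0.93
     = 396.86 + 370.61 = 767.47 kPa.

q_ult ≈ 770 kPa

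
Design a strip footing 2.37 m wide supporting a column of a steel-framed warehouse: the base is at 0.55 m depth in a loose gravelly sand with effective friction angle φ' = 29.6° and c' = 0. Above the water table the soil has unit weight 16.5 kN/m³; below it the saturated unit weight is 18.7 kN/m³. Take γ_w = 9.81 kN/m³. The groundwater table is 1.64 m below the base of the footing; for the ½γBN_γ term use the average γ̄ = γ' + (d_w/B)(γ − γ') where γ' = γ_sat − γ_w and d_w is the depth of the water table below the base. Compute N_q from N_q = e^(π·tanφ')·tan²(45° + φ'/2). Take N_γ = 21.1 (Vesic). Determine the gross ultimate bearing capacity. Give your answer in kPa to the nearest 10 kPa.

tan29.6° = 0.5681, so N_q = e^(π×0.5681)·tan²(59.8°) = 5.958 × 2.952 = 17.59.
Effective surcharge at the founding depth q = γ·D_f = 16.5 × 0.55 = 9.075 kPa.
With d_w = 1.64 m < B, γ̄ = 8.89 + (1.64/2.37) × (16.5 − 8.89) = 14.156 kN/m³.
q_ult = q·N_q + 0.5·γ·B·N_γ
     = 9.075 × 17.588 + 0.5 × 14.156 × 2.37 × 21.1
     = 159.61 + 353.95 = 513.56 kPa.

q_ult ≈ 510 kPa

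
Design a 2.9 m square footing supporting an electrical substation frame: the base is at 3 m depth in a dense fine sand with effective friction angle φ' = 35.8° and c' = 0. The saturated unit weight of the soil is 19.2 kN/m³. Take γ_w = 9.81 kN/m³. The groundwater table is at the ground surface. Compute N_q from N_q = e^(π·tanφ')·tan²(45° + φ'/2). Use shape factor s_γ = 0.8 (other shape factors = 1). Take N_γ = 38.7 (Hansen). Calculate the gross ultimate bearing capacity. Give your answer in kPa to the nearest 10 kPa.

q_ult ≈ 1460 kPa

tan35.8° = 0.7212, so N_q = e^(π×0.7212)·tan²(62.9°) = 9.639 × 3.819 = 36.81.
Water table at ground surface, so effective unit weight γ' = 19.2 − 9.81 = 9.39 kN/m³ is used throughout; overburden q = 9.39 × 3 = 28.17 kPa; the same γ' applies in the ½γBN_γ term.
Surcharge term q·N_q = 28.17 × 36.808 = 1036.9 kPa; self-weight term 0.5·γ·B·N_γ·s_γ = 0.5 × 9.39 × 2.9 × 38.7 × 0.8 = 421.54 kPa.
q_ult = 1036.9 + 421.54 = 1458.4 kPa.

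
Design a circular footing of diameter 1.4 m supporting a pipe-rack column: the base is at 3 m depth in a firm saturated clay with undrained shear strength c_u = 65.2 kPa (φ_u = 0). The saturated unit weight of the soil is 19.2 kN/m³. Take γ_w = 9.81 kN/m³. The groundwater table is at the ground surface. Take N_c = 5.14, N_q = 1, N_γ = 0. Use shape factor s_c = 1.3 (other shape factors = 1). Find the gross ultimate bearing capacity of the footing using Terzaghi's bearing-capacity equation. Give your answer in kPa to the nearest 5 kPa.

q_ult ≈ 465 kPa

With the water table at the surface the whole profile is submerged: γ' = 19.2 − 9.81 = 9.39 kN/m³, so q = γ'·D_f = 28.17 kPa.
q_ult = c·N_c·s_c + q·N_q
     = 65.2 × 5.14 × 1.3 + 28.17 × 1
     = 435.67 + 28.17 = 463.84 kPa.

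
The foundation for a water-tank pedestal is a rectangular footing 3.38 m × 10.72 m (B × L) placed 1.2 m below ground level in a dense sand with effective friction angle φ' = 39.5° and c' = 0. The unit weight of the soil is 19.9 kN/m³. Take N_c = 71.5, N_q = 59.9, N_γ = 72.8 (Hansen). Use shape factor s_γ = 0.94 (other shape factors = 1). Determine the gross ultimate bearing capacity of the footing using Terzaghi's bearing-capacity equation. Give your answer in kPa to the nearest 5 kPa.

Effective surcharge at the founding depth q = γ·D_f = 19.9 × 1.2 = 23.88 kPa.
q_ult = q·N_q + 0.5·γ·B·N_γ·s_γ
     = 23.88 × 59.9 + 0.5 × 19.9 × 3.38 × 72.8 × 0.94
     = 1430.4 + 2301.4 = 3731.8 kPa.

q_ult ≈ 3730 kPa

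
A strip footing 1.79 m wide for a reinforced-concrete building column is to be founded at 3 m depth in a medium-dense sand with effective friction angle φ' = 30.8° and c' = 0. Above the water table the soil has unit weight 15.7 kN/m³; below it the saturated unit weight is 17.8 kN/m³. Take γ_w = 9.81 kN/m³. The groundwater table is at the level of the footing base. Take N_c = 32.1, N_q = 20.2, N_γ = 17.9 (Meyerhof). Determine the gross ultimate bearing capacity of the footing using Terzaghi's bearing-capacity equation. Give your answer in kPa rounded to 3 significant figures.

q = γ·D_f = 15.7 × 3 = 47.1 kPa.
For the ½γBN_γ term take γ' = 17.8 − 9.81 = 7.99 kN/m³ (soil below base is submerged).
q·N_q = 47.1 × 20.2 = 951.42 kPa
0.5·γ·B·N_γ = 0.5 × 7.99 × 1.79 × 17.9 = 128 kPa
q_ult = 951.42 + 128 = 1079.4 kPa.

q_ult ≈ 1080 kPa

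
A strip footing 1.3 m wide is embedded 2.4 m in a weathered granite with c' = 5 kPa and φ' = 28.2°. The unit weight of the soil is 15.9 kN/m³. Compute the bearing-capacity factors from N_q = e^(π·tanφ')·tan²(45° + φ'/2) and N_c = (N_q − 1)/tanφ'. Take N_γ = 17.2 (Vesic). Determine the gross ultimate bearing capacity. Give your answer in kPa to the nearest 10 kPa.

q_ult ≈ 880 kPa

tan28.2° = 0.5362, so N_q = e^(π×0.5362)·tan²(59.1°) = 5.39 × 2.792 = 15.05.
N_c = (15.05 − 1)/tan28.2° = 26.2.
q = γ·D_f = 15.9 × 2.4 = 38.16 kPa.
c·N_c = 5 × 26.198 = 130.99 kPa
q·N_q = 38.16 × 15.047 = 574.21 kPa
0.5·γ·B·N_γ = 0.5 × 15.9 × 1.3 × 17.2 = 177.76 kPa
q_ult = 130.99 + 574.21 + 177.76 = 882.96 kPa.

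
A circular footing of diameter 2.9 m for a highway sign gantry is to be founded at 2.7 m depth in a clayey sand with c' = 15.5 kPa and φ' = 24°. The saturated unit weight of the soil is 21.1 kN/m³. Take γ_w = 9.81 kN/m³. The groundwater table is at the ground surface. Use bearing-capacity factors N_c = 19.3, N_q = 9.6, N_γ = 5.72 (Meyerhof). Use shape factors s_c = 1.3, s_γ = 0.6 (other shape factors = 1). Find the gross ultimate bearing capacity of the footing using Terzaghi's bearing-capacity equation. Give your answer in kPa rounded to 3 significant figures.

γ' = 21.1 − 9.81 = 11.29 kN/m³ (submerged throughout). q = 11.29 × 2.7 = 30.483 kPa; the same γ' applies in the ½γBN_γ term.
c·N_c·s_c = 15.5 × 19.3 × 1.3 = 388.9 kPa
q·N_q = 30.483 × 9.6 = 292.64 kPa
0.5·γ·B·N_γ·s_γ = 0.5 × 11.29 × 2.9 × 5.72 × 0.6 = 56.184 kPa
q_ult = 388.9 + 292.64 + 56.184 = 737.72 kPa.

q_ult ≈ 738 kPa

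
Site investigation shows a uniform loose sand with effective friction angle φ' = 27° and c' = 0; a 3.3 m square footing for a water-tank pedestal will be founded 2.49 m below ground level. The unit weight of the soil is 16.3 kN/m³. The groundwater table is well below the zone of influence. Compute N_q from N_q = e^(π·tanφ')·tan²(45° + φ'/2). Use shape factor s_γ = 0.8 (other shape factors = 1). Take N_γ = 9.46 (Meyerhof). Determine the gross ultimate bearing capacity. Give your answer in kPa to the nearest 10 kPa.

tan27° = 0.5095, so N_q = e^(π×0.5095)·tan²(58.5°) = 4.957 × 2.663 = 13.2.
q = γ·D_f = 16.3 × 2.49 = 40.587 kPa.
q·N_q = 40.587 × 13.199 = 535.71 kPa
0.5·γ·B·N_γ·s_γ = 0.5 × 16.3 × 3.3 × 9.46 × 0.8 = 203.54 kPa
q_ult = 535.71 + 203.54 = 739.26 kPa.

q_ult ≈ 740 kPa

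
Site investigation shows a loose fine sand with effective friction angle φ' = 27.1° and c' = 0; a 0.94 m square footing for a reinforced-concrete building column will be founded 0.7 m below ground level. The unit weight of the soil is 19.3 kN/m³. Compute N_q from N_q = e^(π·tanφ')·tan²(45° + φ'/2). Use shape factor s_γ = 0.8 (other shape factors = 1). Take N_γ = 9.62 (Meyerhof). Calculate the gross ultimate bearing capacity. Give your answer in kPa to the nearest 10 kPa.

q_ult ≈ 250 kPa

tan27.1° = 0.5117, so N_q = e^(π×0.5117)·tan²(58.55°) = 4.991 × 2.673 = 13.34.
Effective surcharge at the founding depth q = γ·D_f = 19.3 × 0.7 = 13.51 kPa.
q_ult = q·N_q + 0.5·γ·B·N_γ·s_γ
     = 13.51 × 13.343 + 0.5 × 19.3 × 0.94 × 9.62 × 0.8
     = 180.26 + 69.81 = 250.07 kPa.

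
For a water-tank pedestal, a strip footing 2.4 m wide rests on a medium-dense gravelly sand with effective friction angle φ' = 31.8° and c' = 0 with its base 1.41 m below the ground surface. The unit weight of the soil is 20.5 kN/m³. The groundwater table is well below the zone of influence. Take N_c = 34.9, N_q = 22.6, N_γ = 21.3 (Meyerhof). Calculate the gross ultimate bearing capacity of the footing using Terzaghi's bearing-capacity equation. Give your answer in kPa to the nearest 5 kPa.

q = γ·D_f = 20.5 × 1.41 = 28.905 kPa.
q·N_q = 28.905 × 22.6 = 653.25 kPa
0.5·γ·B·N_γ = 0.5 × 20.5 × 2.4 × 21.3 = 523.98 kPa
q_ult = 653.25 + 523.98 = 1177.2 kPa.

q_ult ≈ 1175 kPa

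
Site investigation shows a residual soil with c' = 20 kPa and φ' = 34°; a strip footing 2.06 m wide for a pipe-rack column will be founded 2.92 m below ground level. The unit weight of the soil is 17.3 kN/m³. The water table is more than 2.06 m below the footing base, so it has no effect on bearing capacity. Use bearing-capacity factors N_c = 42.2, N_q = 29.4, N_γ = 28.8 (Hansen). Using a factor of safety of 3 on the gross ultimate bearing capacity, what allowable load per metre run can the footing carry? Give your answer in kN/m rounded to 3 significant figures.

≈ 1950 kN/m

q = γ·D_f = 17.3 × 2.92 = 50.516 kPa.
c·N_c = 20 × 42.2 = 844 kPa
q·N_q = 50.516 × 29.4 = 1485.2 kPa
0.5·γ·B·N_γ = 0.5 × 17.3 × 2.06 × 28.8 = 513.19 kPa
q_ult = 844 + 1485.2 + 513.19 = 2842.4 kPa.
Gross allowable pressure q_all = 2842.4 / 3 = 947.45 kPa.
Allowable wall load = q_all × B = 947.45 × 2.06 = 1951.8 kN per metre run.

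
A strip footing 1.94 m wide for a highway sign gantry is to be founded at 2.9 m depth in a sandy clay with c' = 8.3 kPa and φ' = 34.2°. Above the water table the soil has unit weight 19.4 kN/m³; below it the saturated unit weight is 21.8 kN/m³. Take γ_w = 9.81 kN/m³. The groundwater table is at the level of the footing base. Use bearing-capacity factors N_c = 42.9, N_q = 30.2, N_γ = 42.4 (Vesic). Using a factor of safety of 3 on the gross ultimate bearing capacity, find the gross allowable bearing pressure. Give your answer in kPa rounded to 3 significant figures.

Overburden at base level: q = 19.4 × 2.9 = 56.26 kPa.
Below the base the soil is submerged, so the ½γBN_γ term uses γ' = 21.8 − 9.81 = 11.99 kN/m³.
Cohesion term c·N_c = 8.3 × 42.9 = 356.07 kPa; surcharge term q·N_q = 56.26 × 30.2 = 1699.1 kPa; self-weight term 0.5·γ·B·N_γ = 0.5 × 11.99 × 1.94 × 42.4 = 493.12 kPa.
q_ult = 356.07 + 1699.1 + 493.12 = 2548.2 kPa.
q_all = 2548.2 / 3 = 849.42 kPa.

q_all ≈ 849 kPa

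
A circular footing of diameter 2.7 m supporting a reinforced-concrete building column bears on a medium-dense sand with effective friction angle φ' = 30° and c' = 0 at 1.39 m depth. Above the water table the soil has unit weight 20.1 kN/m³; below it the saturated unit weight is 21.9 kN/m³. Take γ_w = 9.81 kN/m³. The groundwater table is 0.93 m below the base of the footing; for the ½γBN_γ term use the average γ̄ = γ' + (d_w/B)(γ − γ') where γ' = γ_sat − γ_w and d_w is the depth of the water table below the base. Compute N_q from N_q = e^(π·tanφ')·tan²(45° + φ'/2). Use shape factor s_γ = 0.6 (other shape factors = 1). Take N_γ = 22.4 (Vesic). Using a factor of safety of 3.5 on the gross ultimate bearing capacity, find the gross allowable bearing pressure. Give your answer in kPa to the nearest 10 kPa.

q_all ≈ 220 kPa

N_q = e^(π·tan30°)·tan²(60°) = 18.4.
Effective surcharge at the founding depth q = γ·D_f = 20.1 × 1.39 = 27.939 kPa.
With d_w = 0.93 m < B, γ̄ = 12.09 + (0.93/2.7) × (20.1 − 12.09) = 14.849 kN/m³.
q_ult = q·N_q + 0.5·γ·B·N_γ·s_γ
     = 27.939 × 18.401 + 0.5 × 14.849 × 2.7 × 22.4 × 0.6
     = 514.11 + 269.42 = 783.53 kPa.
q_all = 783.53 / 3.5 = 223.87 kPa.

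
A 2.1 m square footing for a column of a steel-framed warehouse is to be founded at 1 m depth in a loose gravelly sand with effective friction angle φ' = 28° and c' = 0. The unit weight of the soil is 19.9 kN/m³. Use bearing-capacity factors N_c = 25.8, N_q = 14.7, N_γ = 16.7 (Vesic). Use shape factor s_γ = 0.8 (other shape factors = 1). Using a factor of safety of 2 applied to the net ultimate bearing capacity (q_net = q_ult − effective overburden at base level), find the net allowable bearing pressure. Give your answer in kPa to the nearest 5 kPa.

Overburden at base level: q = 19.9 × 1 = 19.9 kPa.
Surcharge term q·N_q = 19.9 × 14.7 = 292.53 kPa; self-weight term 0.5·γ·B·N_γ·s_γ = 0.5 × 19.9 × 2.1 × 16.7 × 0.8 = 279.16 kPa.
q_ult = 292.53 + 279.16 = 571.69 kPa.
Net ultimate: q_net = 571.69 − 19.9 = 551.79 kPa.
q_all(net) = 551.79 / 2 = 275.89 kPa.

q_all(net) ≈ 275 kPa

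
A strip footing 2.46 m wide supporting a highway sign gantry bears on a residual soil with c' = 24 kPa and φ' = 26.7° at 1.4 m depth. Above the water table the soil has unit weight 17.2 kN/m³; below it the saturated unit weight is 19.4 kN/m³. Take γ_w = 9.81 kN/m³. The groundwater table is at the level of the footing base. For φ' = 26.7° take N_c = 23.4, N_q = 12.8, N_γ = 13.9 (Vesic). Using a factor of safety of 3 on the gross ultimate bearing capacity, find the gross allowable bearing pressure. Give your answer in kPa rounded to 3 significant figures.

q = γ·D_f = 17.2 × 1.4 = 24.08 kPa.
For the ½γBN_γ term take γ' = 19.4 − 9.81 = 9.59 kN/m³ (soil below base is submerged).
c·N_c = 24 × 23.4 = 561.6 kPa
q·N_q = 24.08 × 12.8 = 308.22 kPa
0.5·γ·B·N_γ = 0.5 × 9.59 × 2.46 × 13.9 = 163.96 kPa
q_ult = 561.6 + 308.22 + 163.96 = 1033.8 kPa.
q_all = 1033.8 / 3 = 344.59 kPa.

q_all ≈ 345 kPa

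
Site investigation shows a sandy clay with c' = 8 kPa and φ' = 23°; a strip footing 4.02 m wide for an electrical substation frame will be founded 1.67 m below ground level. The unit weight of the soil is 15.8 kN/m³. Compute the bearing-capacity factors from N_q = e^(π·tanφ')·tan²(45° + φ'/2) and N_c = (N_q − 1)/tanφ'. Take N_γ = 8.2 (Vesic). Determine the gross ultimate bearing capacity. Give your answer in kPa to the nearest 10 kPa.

tan23° = 0.4245, so N_q = e^(π×0.4245)·tan²(56.5°) = 3.794 × 2.283 = 8.66.
N_c = (8.66 − 1)/tan23° = 18.05.
q = γ·D_f = 15.8 × 1.67 = 26.386 kPa.
c·N_c = 8 × 18.049 = 144.39 kPa
q·N_q = 26.386 × 8.6612 = 228.53 kPa
0.5·γ·B·N_γ = 0.5 × 15.8 × 4.02 × 8.2 = 260.42 kPa
q_ult = 144.39 + 228.53 + 260.42 = 633.34 kPa.

q_ult ≈ 630 kPa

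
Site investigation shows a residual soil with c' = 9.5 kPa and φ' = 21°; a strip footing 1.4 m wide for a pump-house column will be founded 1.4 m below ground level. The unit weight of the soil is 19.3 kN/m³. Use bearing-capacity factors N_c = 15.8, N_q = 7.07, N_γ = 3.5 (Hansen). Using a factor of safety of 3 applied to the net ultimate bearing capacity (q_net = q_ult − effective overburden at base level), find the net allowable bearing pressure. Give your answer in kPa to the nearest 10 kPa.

q_all(net) ≈ 120 kPa

Effective surcharge at the founding depth q = γ·D_f = 19.3 × 1.4 = 27.02 kPa.
q_ult = c·N_c + q·N_q + 0.5·γ·B·N_γ
     = 9.5 × 15.8 + 27.02 × 7.07 + 0.5 × 19.3 × 1.4 × 3.5
     = 150.1 + 191.03 + 47.285 = 388.42 kPa.
Net ultimate: q_net = 388.42 − 27.02 = 361.4 kPa.
q_all(net) = 361.4 / 3 = 120.47 kPa.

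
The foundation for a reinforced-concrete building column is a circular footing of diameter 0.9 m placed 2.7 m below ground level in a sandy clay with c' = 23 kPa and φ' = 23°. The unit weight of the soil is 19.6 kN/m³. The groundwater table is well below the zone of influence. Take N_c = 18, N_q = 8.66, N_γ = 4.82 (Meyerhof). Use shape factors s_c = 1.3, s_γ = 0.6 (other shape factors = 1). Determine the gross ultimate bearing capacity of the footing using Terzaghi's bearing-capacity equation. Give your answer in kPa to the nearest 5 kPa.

q_ult ≈ 1020 kPa

Effective surcharge at the founding depth q = γ·D_f = 19.6 × 2.7 = 52.92 kPa.
q_ult = c·N_c·s_c + q·N_q + 0.5·γ·B·N_γ·s_γ
     = 23 × 18 × 1.3 + 52.92 × 8.66 + 0.5 × 19.6 × 0.9 × 4.82 × 0.6
     = 538.2 + 458.29 + 25.507 = 1022 kPa.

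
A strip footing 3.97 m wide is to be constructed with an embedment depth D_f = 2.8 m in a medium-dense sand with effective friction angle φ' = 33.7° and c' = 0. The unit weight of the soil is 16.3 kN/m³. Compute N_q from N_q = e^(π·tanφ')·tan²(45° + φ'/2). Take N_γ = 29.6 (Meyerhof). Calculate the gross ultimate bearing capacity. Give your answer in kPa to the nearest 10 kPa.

q_ult ≈ 2250 kPa

tan33.7° = 0.6669, so N_q = e^(π×0.6669)·tan²(61.85°) = 8.127 × 3.493 = 28.39.
Effective surcharge at the founding depth q = γ·D_f = 16.3 × 2.8 = 45.64 kPa.
q_ult = q·N_q + 0.5·γ·B·N_γ
     = 45.64 × 28.386 + 0.5 × 16.3 × 3.97 × 29.6
     = 1295.5 + 957.72 = 2253.3 kPa.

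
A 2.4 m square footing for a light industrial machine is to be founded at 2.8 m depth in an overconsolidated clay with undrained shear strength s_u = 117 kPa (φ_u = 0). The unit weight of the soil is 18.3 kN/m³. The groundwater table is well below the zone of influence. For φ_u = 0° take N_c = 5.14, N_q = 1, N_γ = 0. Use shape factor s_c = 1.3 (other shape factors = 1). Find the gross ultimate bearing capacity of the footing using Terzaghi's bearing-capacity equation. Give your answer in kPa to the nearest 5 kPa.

q_ult ≈ 835 kPa

q = γ·D_f = 18.3 × 2.8 = 51.24 kPa.
c·N_c·s_c = 117 × 5.14 × 1.3 = 781.79 kPa
q·N_q = 51.24 × 1 = 51.24 kPa
q_ult = 781.79 + 51.24 = 833.03 kPa.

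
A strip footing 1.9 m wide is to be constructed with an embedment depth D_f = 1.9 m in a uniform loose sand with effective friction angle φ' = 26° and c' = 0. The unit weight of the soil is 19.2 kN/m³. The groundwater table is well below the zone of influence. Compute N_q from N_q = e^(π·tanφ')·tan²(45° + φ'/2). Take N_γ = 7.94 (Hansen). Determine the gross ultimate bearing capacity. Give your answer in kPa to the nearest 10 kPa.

q_ult ≈ 580 kPa

tan26° = 0.4877, so N_q = e^(π×0.4877)·tan²(58°) = 4.629 × 2.561 = 11.85.
Effective surcharge at the founding depth q = γ·D_f = 19.2 × 1.9 = 36.48 kPa.
q_ult = q·N_q + 0.5·γ·B·N_γ
     = 36.48 × 11.854 + 0.5 × 19.2 × 1.9 × 7.94
     = 432.44 + 144.83 = 577.27 kPa.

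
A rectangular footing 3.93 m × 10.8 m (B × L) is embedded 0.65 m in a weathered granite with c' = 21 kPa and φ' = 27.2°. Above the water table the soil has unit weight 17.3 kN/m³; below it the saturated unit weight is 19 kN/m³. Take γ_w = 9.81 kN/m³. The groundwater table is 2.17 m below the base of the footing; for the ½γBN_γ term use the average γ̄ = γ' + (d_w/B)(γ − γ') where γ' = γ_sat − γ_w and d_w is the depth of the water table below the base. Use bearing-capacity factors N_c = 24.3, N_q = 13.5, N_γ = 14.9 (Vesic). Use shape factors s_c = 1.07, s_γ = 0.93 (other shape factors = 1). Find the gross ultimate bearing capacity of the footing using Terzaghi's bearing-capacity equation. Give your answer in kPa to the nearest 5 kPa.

q = γ·D_f = 17.3 × 0.65 = 11.245 kPa.
γ' = 9.19 kN/m³; averaging over the depth B below the base, γ̄ = γ' + (d_w/B)(γ − γ') = 13.668 kN/m³.
c·N_c·s_c = 21 × 24.3 × 1.07 = 546.02 kPa
q·N_q = 11.245 × 13.5 = 151.81 kPa
0.5·γ·B·N_γ·s_γ = 0.5 × 13.668 × 3.93 × 14.9 × 0.93 = 372.17 kPa
q_ult = 546.02 + 151.81 + 372.17 = 1070 kPa.

q_ult ≈ 1070 kPa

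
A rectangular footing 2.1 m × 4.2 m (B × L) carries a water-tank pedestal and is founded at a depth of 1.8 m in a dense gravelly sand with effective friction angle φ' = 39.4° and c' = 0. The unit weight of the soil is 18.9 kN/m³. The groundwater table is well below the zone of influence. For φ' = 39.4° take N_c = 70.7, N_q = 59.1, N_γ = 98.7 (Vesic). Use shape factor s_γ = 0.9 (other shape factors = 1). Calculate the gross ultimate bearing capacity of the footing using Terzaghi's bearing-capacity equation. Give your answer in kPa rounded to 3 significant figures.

q = γ·D_f = 18.9 × 1.8 = 34.02 kPa.
q·N_q = 34.02 × 59.1 = 2010.6 kPa
0.5·γ·B·N_γ·s_γ = 0.5 × 18.9 × 2.1 × 98.7 × 0.9 = 1762.8 kPa
q_ult = 2010.6 + 1762.8 = 3773.4 kPa.

q_ult ≈ 3770 kPa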